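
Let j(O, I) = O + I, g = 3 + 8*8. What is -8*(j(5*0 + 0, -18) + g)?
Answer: -392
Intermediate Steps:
g = 67 (g = 3 + 64 = 67)
j(O, I) = I + O
-8*(j(5*0 + 0, -18) + g) = -8*((-18 + (5*0 + 0)) + 67) = -8*((-18 + (0 + 0)) + 67) = -8*((-18 + 0) + 67) = -8*(-18 + 67) = -8*49 = -392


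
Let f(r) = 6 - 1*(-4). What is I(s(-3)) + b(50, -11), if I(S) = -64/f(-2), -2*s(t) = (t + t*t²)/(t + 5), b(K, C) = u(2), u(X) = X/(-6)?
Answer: -101/15 ≈ -6.7333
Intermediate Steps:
u(X) = -X/6 (u(X) = X*(-⅙) = -X/6)
b(K, C) = -⅓ (b(K, C) = -⅙*2 = -⅓)
s(t) = -(t + t³)/(2*(5 + t)) (s(t) = -(t + t*t²)/(2*(t + 5)) = -(t + t³)/(2*(5 + t)))
f(r) = 10 (f(r) = 6 + 4 = 10)
I(S) = -32/5 (I(S) = -64/10 = -64*⅒ = -32/5)
I(s(-3)) + b(50, -11) = -32/5 - ⅓ = -101/15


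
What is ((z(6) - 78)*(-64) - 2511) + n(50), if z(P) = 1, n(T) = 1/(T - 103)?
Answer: 128100/53 ≈ 2417.0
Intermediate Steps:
n(T) = 1/(-103 + T)
((z(6) - 78)*(-64) - 2511) + n(50) = ((1 - 78)*(-64) - 2511) + 1/(-103 + 50) = (-77*(-64) - 2511) + 1/(-53) = (4928 - 2511) - 1/53 = 2417 - 1/53 = 128100/53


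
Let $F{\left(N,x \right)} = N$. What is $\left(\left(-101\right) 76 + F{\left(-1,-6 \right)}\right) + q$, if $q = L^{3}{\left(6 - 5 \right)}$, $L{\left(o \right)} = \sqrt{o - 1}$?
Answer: $-7677$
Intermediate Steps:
$L{\left(o \right)} = \sqrt{-1 + o}$
$q = 0$ ($q = \left(\sqrt{-1 + \left(6 - 5\right)}\right)^{3} = \left(\sqrt{-1 + 1}\right)^{3} = \left(\sqrt{0}\right)^{3} = 0^{3} = 0$)
$\left(\left(-101\right) 76 + F{\left(-1,-6 \right)}\right) + q = \left(\left(-101\right) 76 - 1\right) + 0 = \left(-7676 - 1\right) + 0 = -7677 + 0 = -7677$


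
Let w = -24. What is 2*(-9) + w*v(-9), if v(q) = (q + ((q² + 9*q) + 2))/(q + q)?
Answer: -82/3 ≈ -27.333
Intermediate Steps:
v(q) = (2 + q² + 10*q)/(2*q) (v(q) = (q + (2 + q² + 9*q))/((2*q)) = (2 + q² + 10*q)*(1/(2*q)) = (2 + q² + 10*q)/(2*q))
2*(-9) + w*v(-9) = 2*(-9) - 24*(5 + 1/(-9) + (½)*(-9)) = -18 - 24*(5 - ⅑ - 9/2) = -18 - 24*7/18 = -18 - 28/3 = -82/3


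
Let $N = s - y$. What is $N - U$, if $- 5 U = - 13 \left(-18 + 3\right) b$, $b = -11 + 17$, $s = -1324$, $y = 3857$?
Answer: $-4947$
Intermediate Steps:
$b = 6$
$N = -5181$ ($N = -1324 - 3857 = -5181$)
$U = -234$ ($U = - \frac{- 13 \left(-18 + 3\right) 6}{5} = - \frac{\left(-13\right) \left(-15\right) 6}{5} = - \frac{195 \cdot 6}{5} = \left(- \frac{1}{5}\right) 1170 = -234$)
$N - U = -5181 - -234 = -5181 + 234 = -4947$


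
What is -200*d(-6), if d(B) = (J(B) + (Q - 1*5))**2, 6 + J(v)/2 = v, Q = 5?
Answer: -115200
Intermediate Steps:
J(v) = -12 + 2*v
d(B) = (-12 + 2*B)**2 (d(B) = ((-12 + 2*B) + (5 - 1*5))**2 = ((-12 + 2*B) + (5 - 5))**2 = ((-12 + 2*B) + 0)**2 = (-12 + 2*B)**2)
-200*d(-6) = -800*(-6 - 6)**2 = -800*(-12)**2 = -800*144 = -200*576 = -115200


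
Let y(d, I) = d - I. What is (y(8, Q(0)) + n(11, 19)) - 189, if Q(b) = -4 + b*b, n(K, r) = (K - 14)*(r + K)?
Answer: -267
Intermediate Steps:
n(K, r) = (-14 + K)*(K + r)
Q(b) = -4 + b²
(y(8, Q(0)) + n(11, 19)) - 189 = ((8 - (-4 + 0²)) + (11² - 14*11 - 14*19 + 11*19)) - 189 = ((8 - (-4 + 0)) + (121 - 154 - 266 + 209)) - 189 = ((8 - 1*(-4)) - 90) - 189 = ((8 + 4) - 90) - 189 = (12 - 90) - 189 = -78 - 189 = -267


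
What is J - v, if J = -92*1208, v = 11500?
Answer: -122636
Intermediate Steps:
J = -111136
J - v = -111136 - 1*11500 = -111136 - 11500 = -122636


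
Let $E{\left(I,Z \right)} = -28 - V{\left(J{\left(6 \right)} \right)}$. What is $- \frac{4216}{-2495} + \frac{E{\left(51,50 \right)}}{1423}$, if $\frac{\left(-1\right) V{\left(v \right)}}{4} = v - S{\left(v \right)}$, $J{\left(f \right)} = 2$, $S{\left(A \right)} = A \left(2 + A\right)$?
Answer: $\frac{5869628}{3550385} \approx 1.6532$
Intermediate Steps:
$V{\left(v \right)} = - 4 v + 4 v \left(2 + v\right)$ ($V{\left(v \right)} = - 4 \left(v - v \left(2 + v\right)\right) = - 4 v + 4 v \left(2 + v\right)$)
$E{\left(I,Z \right)} = -52$ ($E{\left(I,Z \right)} = -28 - 4 \cdot 2 \left(1 + 2\right) = -28 - 4 \cdot 2 \cdot 3 = -28 - 24 = -52$)
$- \frac{4216}{-2495} + \frac{E{\left(51,50 \right)}}{1423} = - \frac{4216}{-2495} - \frac{52}{1423} = \left(-4216\right) \left(- \frac{1}{2495}\right) - \frac{52}{1423} = \frac{4216}{2495} - \frac{52}{1423} = \frac{5869628}{3550385}$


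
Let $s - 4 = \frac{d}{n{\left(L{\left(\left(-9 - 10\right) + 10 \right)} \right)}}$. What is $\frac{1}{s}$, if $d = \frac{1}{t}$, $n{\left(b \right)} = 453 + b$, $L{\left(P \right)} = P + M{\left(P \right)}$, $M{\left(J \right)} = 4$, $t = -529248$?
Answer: $\frac{237103104}{948412415} \approx 0.25$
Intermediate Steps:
$L{\left(P \right)} = 4 + P$ ($L{\left(P \right)} = P + 4 = 4 + P$)
$d = - \frac{1}{529248}$ ($d = \frac{1}{-529248} = - \frac{1}{529248} \approx -1.8895 \cdot 10^{-6}$)
$s = \frac{948412415}{237103104}$ ($s = 4 - \frac{1}{529248 \left(453 + \left(4 + \left(\left(-9 - 10\right) + 10\right)\right)\right)} = 4 - \frac{1}{529248 \left(453 + \left(4 + \left(-19 + 10\right)\right)\right)} = 4 - \frac{1}{529248 \left(453 + \left(4 - 9\right)\right)} = 4 - \frac{1}{529248 \left(453 - 5\right)} = 4 - \frac{1}{529248 \cdot 448} = 4 - \frac{1}{237103104} = \frac{948412415}{237103104} \approx 4.0$)
$\frac{1}{s} = \frac{1}{\frac{948412415}{237103104}} = \frac{237103104}{948412415}$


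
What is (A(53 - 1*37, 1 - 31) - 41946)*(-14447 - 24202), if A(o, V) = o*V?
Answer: 1639722474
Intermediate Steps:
A(o, V) = V*o
(A(53 - 1*37, 1 - 31) - 41946)*(-14447 - 24202) = ((1 - 31)*(53 - 1*37) - 41946)*(-14447 - 24202) = (-30*(53 - 37) - 41946)*(-38649) = (-30*16 - 41946)*(-38649) = (-480 - 41946)*(-38649) = -42426*(-38649) = 1639722474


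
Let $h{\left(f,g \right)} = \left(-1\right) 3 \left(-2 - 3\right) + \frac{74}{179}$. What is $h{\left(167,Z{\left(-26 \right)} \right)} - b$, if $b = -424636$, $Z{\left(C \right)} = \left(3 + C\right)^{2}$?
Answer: $\frac{76012603}{179} \approx 4.2465 \cdot 10^{5}$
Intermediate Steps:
$h{\left(f,g \right)} = \frac{2759}{179}$ ($h{\left(f,g \right)} = \left(-3\right) \left(-5\right) + 74 \cdot \frac{1}{179} = 15 + \frac{74}{179} = \frac{2759}{179}$)
$h{\left(167,Z{\left(-26 \right)} \right)} - b = \frac{2759}{179} - -424636 = \frac{2759}{179} + 424636 = \frac{76012603}{179}$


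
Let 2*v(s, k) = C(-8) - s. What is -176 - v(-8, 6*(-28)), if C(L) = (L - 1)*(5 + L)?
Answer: -387/2 ≈ -193.50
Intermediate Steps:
C(L) = (-1 + L)*(5 + L)
v(s, k) = 27/2 - s/2 (v(s, k) = ((-5 + (-8)² + 4*(-8)) - s)/2 = ((-5 + 64 - 32) - s)/2 = (27 - s)/2 = 27/2 - s/2)
-176 - v(-8, 6*(-28)) = -176 - (27/2 - ½*(-8)) = -176 - (27/2 + 4) = -176 - 1*35/2 = -176 - 35/2 = -387/2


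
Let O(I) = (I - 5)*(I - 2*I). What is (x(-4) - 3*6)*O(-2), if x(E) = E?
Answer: 308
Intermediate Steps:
O(I) = -I*(-5 + I) (O(I) = (-5 + I)*(-I) = -I*(-5 + I))
(x(-4) - 3*6)*O(-2) = (-4 - 3*6)*(-2*(5 - 1*(-2))) = (-4 - 18)*(-2*(5 + 2)) = -(-44)*7 = -22*(-14) = 308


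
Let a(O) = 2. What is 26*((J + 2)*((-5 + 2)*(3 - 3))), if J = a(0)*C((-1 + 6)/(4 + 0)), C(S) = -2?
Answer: 0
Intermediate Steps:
J = -4 (J = 2*(-2) = -4)
26*((J + 2)*((-5 + 2)*(3 - 3))) = 26*((-4 + 2)*((-5 + 2)*(3 - 3))) = 26*(-(-6)*0) = 26*(-2*0) = 26*0 = 0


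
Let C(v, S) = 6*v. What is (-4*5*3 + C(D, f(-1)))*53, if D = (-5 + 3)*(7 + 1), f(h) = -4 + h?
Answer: -8268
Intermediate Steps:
D = -16 (D = -2*8 = -16)
(-4*5*3 + C(D, f(-1)))*53 = (-4*5*3 + 6*(-16))*53 = (-20*3 - 96)*53 = (-60 - 96)*53 = -156*53 = -8268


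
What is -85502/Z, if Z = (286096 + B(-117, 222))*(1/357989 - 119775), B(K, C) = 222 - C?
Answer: 15304387739/6133631094140752 ≈ 2.4952e-6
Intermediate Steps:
Z = -12267262188281504/357989 (Z = (286096 + (222 - 1*222))*(1/357989 - 119775) = (286096 + (222 - 222))*(1/357989 - 119775) = (286096 + 0)*(-42878132474/357989) = 286096*(-42878132474/357989) = -12267262188281504/357989 ≈ -3.4267e+10)
-85502/Z = -85502/(-12267262188281504/357989) = -85502*(-357989/12267262188281504) = 15304387739/6133631094140752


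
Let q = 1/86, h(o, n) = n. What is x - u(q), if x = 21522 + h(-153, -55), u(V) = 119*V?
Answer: 1846043/86 ≈ 21466.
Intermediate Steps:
q = 1/86 ≈ 0.011628
x = 21467 (x = 21522 - 55 = 21467)
x - u(q) = 21467 - 119/86 = 1846043/86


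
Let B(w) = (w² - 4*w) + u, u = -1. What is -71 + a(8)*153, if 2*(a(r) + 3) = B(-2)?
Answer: 623/2 ≈ 311.50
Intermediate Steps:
B(w) = -1 + w² - 4*w (B(w) = (w² - 4*w) - 1 = -1 + w² - 4*w)
a(r) = 5/2 (a(r) = -3 + (-1 + (-2)² - 4*(-2))/2 = -3 + (-1 + 4 + 8)/2 = -3 + (½)*11 = -3 + 11/2 = 5/2)
-71 + a(8)*153 = -71 + (5/2)*153 = -71 + 765/2 = 623/2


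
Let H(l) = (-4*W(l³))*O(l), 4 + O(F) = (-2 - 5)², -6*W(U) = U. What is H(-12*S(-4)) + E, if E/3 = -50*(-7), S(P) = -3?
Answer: 1400730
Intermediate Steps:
W(U) = -U/6
E = 1050 (E = 3*(-50*(-7)) = 3*350 = 1050)
O(F) = 45 (O(F) = -4 + (-2 - 5)² = -4 + (-7)² = -4 + 49 = 45)
H(l) = 30*l³ (H(l) = -(-2)*l³/3*45 = (2*l³/3)*45 = 30*l³)
H(-12*S(-4)) + E = 30*(-12*(-3))³ + 1050 = 30*36³ + 1050 = 30*46656 + 1050 = 1399680 + 1050 = 1400730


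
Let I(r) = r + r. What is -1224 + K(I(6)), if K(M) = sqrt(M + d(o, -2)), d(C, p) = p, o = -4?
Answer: -1224 + sqrt(10) ≈ -1220.8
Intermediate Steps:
I(r) = 2*r
K(M) = sqrt(-2 + M) (K(M) = sqrt(M - 2) = sqrt(-2 + M))
-1224 + K(I(6)) = -1224 + sqrt(-2 + 2*6) = -1224 + sqrt(-2 + 12) = -1224 + sqrt(10)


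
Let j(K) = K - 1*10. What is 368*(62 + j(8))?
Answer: 22080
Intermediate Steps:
j(K) = -10 + K (j(K) = K - 10 = -10 + K)
368*(62 + j(8)) = 368*(62 + (-10 + 8)) = 368*(62 - 2) = 368*60 = 22080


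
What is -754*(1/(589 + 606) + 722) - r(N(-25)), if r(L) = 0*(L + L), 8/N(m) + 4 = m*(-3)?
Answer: -650544414/1195 ≈ -5.4439e+5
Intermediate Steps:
N(m) = 8/(-4 - 3*m) (N(m) = 8/(-4 + m*(-3)) = 8/(-4 - 3*m))
r(L) = 0 (r(L) = 0*(2*L) = 0)
-754*(1/(589 + 606) + 722) - r(N(-25)) = -754*(1/(589 + 606) + 722) - 1*0 = -754*(1/1195 + 722) + 0 = -754*862791/1195 + 0 = -650544414/1195 + 0 = -650544414/1195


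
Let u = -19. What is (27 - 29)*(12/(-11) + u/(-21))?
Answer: 86/231 ≈ 0.37229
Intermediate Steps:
(27 - 29)*(12/(-11) + u/(-21)) = (27 - 29)*(12/(-11) - 19/(-21)) = -2*(12*(-1/11) - 19*(-1/21)) = -2*(-12/11 + 19/21) = -2*(-43/231) = 86/231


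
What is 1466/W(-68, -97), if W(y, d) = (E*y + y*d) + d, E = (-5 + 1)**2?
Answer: 1466/5411 ≈ 0.27093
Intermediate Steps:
E = 16 (E = (-4)**2 = 16)
W(y, d) = d + 16*y + d*y (W(y, d) = (16*y + y*d) + d = (16*y + d*y) + d = d + 16*y + d*y)
1466/W(-68, -97) = 1466/(-97 + 16*(-68) - 97*(-68)) = 1466/(-97 - 1088 + 6596) = 1466/5411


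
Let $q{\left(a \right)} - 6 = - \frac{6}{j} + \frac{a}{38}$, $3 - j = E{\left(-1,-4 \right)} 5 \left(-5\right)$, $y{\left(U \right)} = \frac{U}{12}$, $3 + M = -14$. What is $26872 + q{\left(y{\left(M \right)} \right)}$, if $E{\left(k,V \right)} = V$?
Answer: $\frac{1188868783}{44232} \approx 26878.0$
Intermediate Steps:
$M = -17$ ($M = -3 - 14 = -17$)
$y{\left(U \right)} = \frac{U}{12}$ ($y{\left(U \right)} = U \frac{1}{12} = \frac{U}{12}$)
$j = -97$ ($j = 3 - \left(-4\right) 5 \left(-5\right) = 3 - \left(-20\right) \left(-5\right) = 3 - 100 = -97$)
$q{\left(a \right)} = \frac{588}{97} + \frac{a}{38}$ ($q{\left(a \right)} = 6 + \left(- \frac{6}{-97} + \frac{a}{38}\right) = 6 + \left(\left(-6\right) \left(- \frac{1}{97}\right) + a \frac{1}{38}\right) = 6 + \left(\frac{6}{97} + \frac{a}{38}\right) = \frac{588}{97} + \frac{a}{38}$)
$26872 + q{\left(y{\left(M \right)} \right)} = 26872 + \left(\frac{588}{97} + \frac{\frac{1}{12} \left(-17\right)}{38}\right) = 26872 + \left(\frac{588}{97} + \frac{1}{38} \left(- \frac{17}{12}\right)\right) = 26872 + \left(\frac{588}{97} - \frac{17}{456}\right) = 26872 + \frac{266479}{44232} = \frac{1188868783}{44232}$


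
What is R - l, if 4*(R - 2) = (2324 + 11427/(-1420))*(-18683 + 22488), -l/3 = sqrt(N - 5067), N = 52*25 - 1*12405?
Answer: 2502667205/1136 + 6*I*sqrt(4043) ≈ 2.2031e+6 + 381.51*I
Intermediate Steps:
N = -11105 (N = 1300 - 12405 = -11105)
l = -6*I*sqrt(4043) (l = -3*sqrt(-11105 - 5067) = -6*I*sqrt(4043) ≈ -381.51*I)
R = 2502667205/1136 (R = 2 + ((2324 + 11427/(-1420))*(-18683 + 22488))/4 = 2 + ((2324 + 11427*(-1/1420))*3805)/4 = 2 + ((2324 - 11427/1420)*3805)/4 = 2 + ((3288653/1420)*3805)/4 = 2 + (1/4)*(2502664933/284) = 2 + 2502664933/1136 = 2502667205/1136 ≈ 2.2031e+6)
R - l = 2502667205/1136 - (-6)*I*sqrt(4043) = 2502667205/1136 + 6*I*sqrt(4043)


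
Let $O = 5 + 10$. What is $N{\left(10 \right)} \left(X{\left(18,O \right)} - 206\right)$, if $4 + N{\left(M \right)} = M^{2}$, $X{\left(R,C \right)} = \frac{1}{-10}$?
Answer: $- \frac{98928}{5} \approx -19786.0$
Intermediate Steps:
$O = 15$
$X{\left(R,C \right)} = - \frac{1}{10}$
$N{\left(M \right)} = -4 + M^{2}$
$N{\left(10 \right)} \left(X{\left(18,O \right)} - 206\right) = \left(-4 + 10^{2}\right) \left(- \frac{1}{10} - 206\right) = \left(-4 + 100\right) \left(- \frac{2061}{10}\right) = 96 \left(- \frac{2061}{10}\right) = - \frac{98928}{5}$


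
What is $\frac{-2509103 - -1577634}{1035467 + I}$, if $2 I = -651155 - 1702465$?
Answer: $\frac{931469}{141343} \approx 6.5901$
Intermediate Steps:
$I = -1176810$ ($I = \frac{-651155 - 1702465}{2} = \frac{1}{2} \left(-2353620\right) = -1176810$)
$\frac{-2509103 - -1577634}{1035467 + I} = \frac{-2509103 - -1577634}{1035467 - 1176810} = \frac{-2509103 + 1577634}{-141343} = \left(-931469\right) \left(- \frac{1}{141343}\right) = \frac{931469}{141343}$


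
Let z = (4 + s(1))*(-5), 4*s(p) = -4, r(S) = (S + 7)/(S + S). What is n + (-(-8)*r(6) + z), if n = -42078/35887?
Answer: -808087/107661 ≈ -7.5058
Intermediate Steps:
r(S) = (7 + S)/(2*S) (r(S) = (7 + S)/((2*S)) = (7 + S)*(1/(2*S)) = (7 + S)/(2*S))
s(p) = -1 (s(p) = (1/4)*(-4) = -1)
z = -15 (z = (4 - 1)*(-5) = 3*(-5) = -15)
n = -42078/35887 (n = -42078*1/35887 = -42078/35887 ≈ -1.1725)
n + (-(-8)*r(6) + z) = -42078/35887 + (-(-8)*(1/2)*(7 + 6)/6 - 15) = -42078/35887 + (-(-8)*(1/2)*(1/6)*13 - 15) = -42078/35887 + (-(-8)*13/12 - 15) = -42078/35887 + (-8*(-13/12) - 15) = -42078/35887 + (26/3 - 15) = -42078/35887 - 19/3 = -808087/107661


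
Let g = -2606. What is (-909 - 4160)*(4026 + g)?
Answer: -7197980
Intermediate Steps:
(-909 - 4160)*(4026 + g) = (-909 - 4160)*(4026 - 2606) = -5069*1420 = -7197980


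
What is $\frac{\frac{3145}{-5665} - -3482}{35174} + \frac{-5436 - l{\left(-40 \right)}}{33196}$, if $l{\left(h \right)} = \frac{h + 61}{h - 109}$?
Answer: $- \frac{148462506193}{2292056094988} \approx -0.064773$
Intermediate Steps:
$l{\left(h \right)} = \frac{61 + h}{-109 + h}$
$\frac{\frac{3145}{-5665} - -3482}{35174} + \frac{-5436 - l{\left(-40 \right)}}{33196} = \frac{\frac{3145}{-5665} - -3482}{35174} + \frac{-5436 - \frac{61 - 40}{-109 - 40}}{33196} = \left(3145 \left(- \frac{1}{5665}\right) + 3482\right) \frac{1}{35174} + \left(-5436 - \frac{1}{-149} \cdot 21\right) \frac{1}{33196} = \left(- \frac{629}{1133} + 3482\right) \frac{1}{35174} + \left(-5436 - \left(- \frac{1}{149}\right) 21\right) \frac{1}{33196} = \frac{3944477}{1133} \cdot \frac{1}{35174} + \left(-5436 - - \frac{21}{149}\right) \frac{1}{33196} = \frac{3944477}{39852142} + \left(-5436 + \frac{21}{149}\right) \frac{1}{33196} = \frac{3944477}{39852142} - \frac{809943}{4946204} = - \frac{148462506193}{2292056094988}$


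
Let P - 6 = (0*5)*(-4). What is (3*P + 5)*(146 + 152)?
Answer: 6854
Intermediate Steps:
P = 6 (P = 6 + (0*5)*(-4) = 6 + 0*(-4) = 6 + 0 = 6)
(3*P + 5)*(146 + 152) = (3*6 + 5)*(146 + 152) = (18 + 5)*298 = 23*298 = 6854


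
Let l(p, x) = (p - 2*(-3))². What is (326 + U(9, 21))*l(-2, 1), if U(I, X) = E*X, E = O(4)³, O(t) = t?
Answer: 26720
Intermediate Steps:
l(p, x) = (6 + p)² (l(p, x) = (p + 6)² = (6 + p)²)
E = 64 (E = 4³ = 64)
U(I, X) = 64*X
(326 + U(9, 21))*l(-2, 1) = (326 + 64*21)*(6 - 2)² = (326 + 1344)*4² = 1670*16 = 26720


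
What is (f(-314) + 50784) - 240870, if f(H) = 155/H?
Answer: -59687159/314 ≈ -1.9009e+5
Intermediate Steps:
(f(-314) + 50784) - 240870 = (155/(-314) + 50784) - 240870 = (155*(-1/314) + 50784) - 240870 = (-155/314 + 50784) - 240870 = 15946021/314 - 240870 = -59687159/314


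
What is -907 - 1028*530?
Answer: -545747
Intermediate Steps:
-907 - 1028*530 = -907 - 544840 = -545747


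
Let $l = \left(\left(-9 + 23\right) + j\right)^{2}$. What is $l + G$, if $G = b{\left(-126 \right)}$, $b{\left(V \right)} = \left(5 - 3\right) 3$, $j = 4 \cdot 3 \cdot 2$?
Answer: $1450$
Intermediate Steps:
$j = 24$ ($j = 12 \cdot 2 = 24$)
$b{\left(V \right)} = 6$ ($b{\left(V \right)} = 2 \cdot 3 = 6$)
$l = 1444$ ($l = \left(\left(-9 + 23\right) + 24\right)^{2} = \left(14 + 24\right)^{2} = 38^{2} = 1444$)
$G = 6$
$l + G = 1444 + 6 = 1450$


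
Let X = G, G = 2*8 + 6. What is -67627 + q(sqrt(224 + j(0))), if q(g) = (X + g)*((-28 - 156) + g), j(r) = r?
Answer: -71451 - 648*sqrt(14) ≈ -73876.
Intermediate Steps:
G = 22 (G = 16 + 6 = 22)
X = 22
q(g) = (-184 + g)*(22 + g) (q(g) = (22 + g)*((-28 - 156) + g) = (22 + g)*(-184 + g) = (-184 + g)*(22 + g))
-67627 + q(sqrt(224 + j(0))) = -67627 + (-4048 + (sqrt(224 + 0))**2 - 162*sqrt(224 + 0)) = -67627 + (-4048 + (sqrt(224))**2 - 648*sqrt(14)) = -67627 + (-4048 + (4*sqrt(14))**2 - 648*sqrt(14)) = -67627 + (-4048 + 224 - 648*sqrt(14)) = -67627 + (-3824 - 648*sqrt(14)) = -71451 - 648*sqrt(14)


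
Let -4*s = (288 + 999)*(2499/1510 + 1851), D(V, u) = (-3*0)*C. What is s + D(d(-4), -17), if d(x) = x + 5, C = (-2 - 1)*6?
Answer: -3600394083/6040 ≈ -5.9609e+5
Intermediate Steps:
C = -18 (C = -3*6 = -18)
d(x) = 5 + x
D(V, u) = 0 (D(V, u) = -3*0*(-18) = 0*(-18) = 0)
s = -3600394083/6040 (s = -(288 + 999)*(2499/1510 + 1851)/4 = -1287*(2499*(1/1510) + 1851)/4 = -1287*(2499/1510 + 1851)/4 = -1287*2797509/(4*1510) = -¼*3600394083/1510 = -3600394083/6040 ≈ -5.9609e+5)
s + D(d(-4), -17) = -3600394083/6040 + 0 = -3600394083/6040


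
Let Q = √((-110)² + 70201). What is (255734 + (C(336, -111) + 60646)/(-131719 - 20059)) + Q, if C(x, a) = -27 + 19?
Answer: 19407367207/75889 + √82301 ≈ 2.5602e+5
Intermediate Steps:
C(x, a) = -8
Q = √82301 (Q = √(12100 + 70201) = √82301 ≈ 286.88)
(255734 + (C(336, -111) + 60646)/(-131719 - 20059)) + Q = (255734 + (-8 + 60646)/(-131719 - 20059)) + √82301 = (255734 + 60638/(-151778)) + √82301 = (255734 + 60638*(-1/151778)) + √82301 = (255734 - 30319/75889) + √82301 = 19407367207/75889 + √82301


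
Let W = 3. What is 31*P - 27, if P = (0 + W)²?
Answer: 252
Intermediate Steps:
P = 9 (P = (0 + 3)² = 3² = 9)
31*P - 27 = 31*9 - 27 = 279 - 27 = 252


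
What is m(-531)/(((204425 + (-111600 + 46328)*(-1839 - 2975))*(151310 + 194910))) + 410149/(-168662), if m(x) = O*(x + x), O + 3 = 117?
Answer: -11162186528158974689/4590128717493758530 ≈ -2.4318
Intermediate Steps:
O = 114 (O = -3 + 117 = 114)
m(x) = 228*x (m(x) = 114*(x + x) = 114*(2*x) = 228*x)
m(-531)/(((204425 + (-111600 + 46328)*(-1839 - 2975))*(151310 + 194910))) + 410149/(-168662) = (228*(-531))/(((204425 + (-111600 + 46328)*(-1839 - 2975))*(151310 + 194910))) + 410149/(-168662) = -121068*1/(346220*(204425 - 65272*(-4814))) + 410149*(-1/168662) = -121068*1/(346220*(204425 + 314219408)) - 410149/168662 = -121068/(314423833*346220) - 410149/168662 = -121068/108859819461260 - 410149/168662 = -121068*1/108859819461260 - 410149/168662 = -30267/27214954865315 - 410149/168662 = -11162186528158974689/4590128717493758530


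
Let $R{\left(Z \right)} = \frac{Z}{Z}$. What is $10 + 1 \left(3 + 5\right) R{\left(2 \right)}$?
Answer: $18$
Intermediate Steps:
$R{\left(Z \right)} = 1$
$10 + 1 \left(3 + 5\right) R{\left(2 \right)} = 10 + 1 \left(3 + 5\right) 1 = 10 + 1 \cdot 8 \cdot 1 = 10 + 8 \cdot 1 = 10 + 8 = 18$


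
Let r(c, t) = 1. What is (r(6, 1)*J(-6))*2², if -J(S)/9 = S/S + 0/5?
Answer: -36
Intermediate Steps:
J(S) = -9 (J(S) = -9*(S/S + 0/5) = -9*(1 + 0*(⅕)) = -9*(1 + 0) = -9*1 = -9)
(r(6, 1)*J(-6))*2² = (1*(-9))*2² = -9*4 = -36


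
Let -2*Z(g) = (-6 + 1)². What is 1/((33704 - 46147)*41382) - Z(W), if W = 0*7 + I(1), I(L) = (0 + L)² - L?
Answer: 3218226412/257458113 ≈ 12.500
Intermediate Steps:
I(L) = L² - L
W = 0 (W = 0*7 + 1*(-1 + 1) = 0 + 1*0 = 0 + 0 = 0)
Z(g) = -25/2 (Z(g) = -(-6 + 1)²/2 = -½*(-5)² = -½*25 = -25/2)
1/((33704 - 46147)*41382) - Z(W) = 1/((33704 - 46147)*41382) - 1*(-25/2) = (1/41382)/(-12443) + 25/2 = -1/12443*1/41382 + 25/2 = -1/514916226 + 25/2 = 3218226412/257458113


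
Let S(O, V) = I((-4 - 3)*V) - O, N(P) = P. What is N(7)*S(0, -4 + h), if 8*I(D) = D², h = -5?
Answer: 27783/8 ≈ 3472.9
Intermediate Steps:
I(D) = D²/8
S(O, V) = -O + 49*V²/8 (S(O, V) = ((-4 - 3)*V)²/8 - O = (-7*V)²/8 - O = (49*V²)/8 - O = 49*V²/8 - O = -O + 49*V²/8)
N(7)*S(0, -4 + h) = 7*(-1*0 + 49*(-4 - 5)²/8) = 7*(0 + (49/8)*(-9)²) = 7*(0 + (49/8)*81) = 7*(0 + 3969/8) = 7*(3969/8) = 27783/8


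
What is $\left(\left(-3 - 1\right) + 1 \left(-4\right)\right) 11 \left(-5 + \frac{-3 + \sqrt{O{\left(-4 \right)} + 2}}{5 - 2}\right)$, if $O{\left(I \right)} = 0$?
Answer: $528 - \frac{88 \sqrt{2}}{3} \approx 486.52$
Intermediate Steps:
$\left(\left(-3 - 1\right) + 1 \left(-4\right)\right) 11 \left(-5 + \frac{-3 + \sqrt{O{\left(-4 \right)} + 2}}{5 - 2}\right) = \left(\left(-3 - 1\right) + 1 \left(-4\right)\right) 11 \left(-5 + \frac{-3 + \sqrt{0 + 2}}{5 - 2}\right) = \left(-4 - 4\right) 11 \left(-5 + \frac{-3 + \sqrt{2}}{3}\right) = \left(-8\right) 11 \left(-5 + \left(-3 + \sqrt{2}\right) \frac{1}{3}\right) = - 88 \left(-5 - \left(1 - \frac{\sqrt{2}}{3}\right)\right) = - 88 \left(-6 + \frac{\sqrt{2}}{3}\right) = 528 - \frac{88 \sqrt{2}}{3}$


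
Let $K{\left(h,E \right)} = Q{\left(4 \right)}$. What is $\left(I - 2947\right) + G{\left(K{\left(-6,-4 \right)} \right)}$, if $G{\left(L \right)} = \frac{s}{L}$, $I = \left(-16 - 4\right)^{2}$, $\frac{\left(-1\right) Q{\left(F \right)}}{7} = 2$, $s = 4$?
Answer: $- \frac{17831}{7} \approx -2547.3$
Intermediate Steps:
$Q{\left(F \right)} = -14$ ($Q{\left(F \right)} = \left(-7\right) 2 = -14$)
$K{\left(h,E \right)} = -14$
$I = 400$ ($I = \left(-20\right)^{2} = 400$)
$G{\left(L \right)} = \frac{4}{L}$
$\left(I - 2947\right) + G{\left(K{\left(-6,-4 \right)} \right)} = \left(400 - 2947\right) + \frac{4}{-14} = -2547 + 4 \left(- \frac{1}{14}\right) = -2547 - \frac{2}{7} = - \frac{17831}{7}$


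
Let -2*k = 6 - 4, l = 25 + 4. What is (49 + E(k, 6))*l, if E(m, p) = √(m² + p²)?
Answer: 1421 + 29*√37 ≈ 1597.4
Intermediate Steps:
l = 29
k = -1 (k = -(6 - 4)/2 = -½*2 = -1)
(49 + E(k, 6))*l = (49 + √((-1)² + 6²))*29 = (49 + √(1 + 36))*29 = (49 + √37)*29 = 1421 + 29*√37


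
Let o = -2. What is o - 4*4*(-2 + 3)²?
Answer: -18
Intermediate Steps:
o - 4*4*(-2 + 3)² = -2 - 4*4*(-2 + 3)² = -2 - 4*(2*1)² = -2 - 4*2² = -2 - 4*4 = -2 - 16 = -18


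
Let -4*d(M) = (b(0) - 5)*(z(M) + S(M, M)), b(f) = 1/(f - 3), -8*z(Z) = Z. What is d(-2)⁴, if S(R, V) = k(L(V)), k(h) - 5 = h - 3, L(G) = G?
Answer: 1/81 ≈ 0.012346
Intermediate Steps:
z(Z) = -Z/8
b(f) = 1/(-3 + f)
k(h) = 2 + h (k(h) = 5 + (h - 3) = 5 + (-3 + h) = 2 + h)
S(R, V) = 2 + V
d(M) = 8/3 + 7*M/6 (d(M) = -(1/(-3 + 0) - 5)*(-M/8 + (2 + M))/4 = -(1/(-3) - 5)*(2 + 7*M/8)/4 = -(-⅓ - 5)*(2 + 7*M/8)/4 = -(-4)*(2 + 7*M/8)/3 = -(-32/3 - 14*M/3)/4 = 8/3 + 7*M/6)
d(-2)⁴ = (8/3 + (7/6)*(-2))⁴ = (8/3 - 7/3)⁴ = (⅓)⁴ = 1/81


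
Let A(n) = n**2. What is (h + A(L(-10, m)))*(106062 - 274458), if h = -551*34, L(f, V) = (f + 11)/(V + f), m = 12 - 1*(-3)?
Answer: 78868098204/25 ≈ 3.1547e+9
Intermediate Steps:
m = 15 (m = 12 + 3 = 15)
L(f, V) = (11 + f)/(V + f)
h = -18734
(h + A(L(-10, m)))*(106062 - 274458) = (-18734 + ((11 - 10)/(15 - 10))**2)*(106062 - 274458) = (-18734 + (1/5)**2)*(-168396) = (-18734 + 1/25)*(-168396) = -468349/25*(-168396) = 78868098204/25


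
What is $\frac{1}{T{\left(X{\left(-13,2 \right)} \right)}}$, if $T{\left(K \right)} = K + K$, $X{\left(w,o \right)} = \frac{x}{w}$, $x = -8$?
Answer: $\frac{13}{16} \approx 0.8125$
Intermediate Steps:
$X{\left(w,o \right)} = - \frac{8}{w}$
$T{\left(K \right)} = 2 K$
$\frac{1}{T{\left(X{\left(-13,2 \right)} \right)}} = \frac{1}{2 \left(- \frac{8}{-13}\right)} = \frac{1}{2 \left(\left(-8\right) \left(- \frac{1}{13}\right)\right)} = \frac{1}{2 \cdot \frac{8}{13}} = \frac{1}{\frac{16}{13}} = \frac{13}{16}$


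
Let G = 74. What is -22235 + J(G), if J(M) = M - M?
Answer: -22235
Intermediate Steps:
J(M) = 0
-22235 + J(G) = -22235 + 0 = -22235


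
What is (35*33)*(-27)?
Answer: -31185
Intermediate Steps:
(35*33)*(-27) = 1155*(-27) = -31185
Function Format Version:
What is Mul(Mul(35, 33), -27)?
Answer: -31185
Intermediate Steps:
Mul(Mul(35, 33), -27) = Mul(1155, -27) = -31185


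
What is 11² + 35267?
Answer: 35388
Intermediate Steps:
11² + 35267 = 121 + 35267 = 35388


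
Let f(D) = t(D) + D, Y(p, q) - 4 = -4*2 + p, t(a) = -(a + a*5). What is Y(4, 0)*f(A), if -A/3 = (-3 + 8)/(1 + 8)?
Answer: 0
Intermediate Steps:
t(a) = -6*a (t(a) = -(a + 5*a) = -6*a)
Y(p, q) = -4 + p (Y(p, q) = 4 + (-4*2 + p) = 4 + (-8 + p) = -4 + p)
A = -5/3 (A = -3*(-3 + 8)/(1 + 8) = -15/9 = -3*5/9 = -5/3 ≈ -1.6667)
f(D) = -5*D (f(D) = -6*D + D = -5*D)
Y(4, 0)*f(A) = (-4 + 4)*(-5*(-5/3)) = 0*(25/3) = 0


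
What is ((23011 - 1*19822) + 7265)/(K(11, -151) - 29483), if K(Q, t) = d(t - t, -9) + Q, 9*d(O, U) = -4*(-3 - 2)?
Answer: -47043/132614 ≈ -0.35474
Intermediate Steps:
d(O, U) = 20/9 (d(O, U) = (-4*(-3 - 2))/9 = (-4*(-5))/9 = (⅑)*20 = 20/9)
K(Q, t) = 20/9 + Q
((23011 - 1*19822) + 7265)/(K(11, -151) - 29483) = ((23011 - 1*19822) + 7265)/((20/9 + 11) - 29483) = ((23011 - 19822) + 7265)/(119/9 - 29483) = (3189 + 7265)/(-265228/9) = 10454*(-9/265228) = -47043/132614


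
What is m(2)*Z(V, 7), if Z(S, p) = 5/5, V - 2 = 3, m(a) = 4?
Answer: 4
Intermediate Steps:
V = 5 (V = 2 + 3 = 5)
Z(S, p) = 1 (Z(S, p) = 5*(1/5) = 1)
m(2)*Z(V, 7) = 4*1 = 4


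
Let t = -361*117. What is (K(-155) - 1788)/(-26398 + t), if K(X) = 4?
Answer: 1784/68635 ≈ 0.025993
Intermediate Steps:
t = -42237
(K(-155) - 1788)/(-26398 + t) = (4 - 1788)/(-26398 - 42237) = -1784/(-68635) = -1784*(-1/68635) = 1784/68635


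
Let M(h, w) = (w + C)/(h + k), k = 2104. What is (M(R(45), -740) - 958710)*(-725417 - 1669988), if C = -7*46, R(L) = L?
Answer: 4935178309425060/2149 ≈ 2.2965e+12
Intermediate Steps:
C = -322
M(h, w) = (-322 + w)/(2104 + h) (M(h, w) = (w - 322)/(h + 2104) = (-322 + w)/(2104 + h))
(M(R(45), -740) - 958710)*(-725417 - 1669988) = ((-322 - 740)/(2104 + 45) - 958710)*(-725417 - 1669988) = (-1062/2149 - 958710)*(-2395405) = -2060268852/2149*(-2395405) = 4935178309425060/2149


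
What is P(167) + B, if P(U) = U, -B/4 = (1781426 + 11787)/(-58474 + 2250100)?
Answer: 179414345/1095813 ≈ 163.73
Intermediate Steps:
B = -3586426/1095813 (B = -4*(1781426 + 11787)/(-58474 + 2250100) = -7172852/2191626 = -4*1793213/2191626 = -3586426/1095813 ≈ -3.2728)
P(167) + B = 167 - 3586426/1095813 = 179414345/1095813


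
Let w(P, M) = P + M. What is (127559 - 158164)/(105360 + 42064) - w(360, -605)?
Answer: 36088275/147424 ≈ 244.79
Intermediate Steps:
w(P, M) = M + P
(127559 - 158164)/(105360 + 42064) - w(360, -605) = (127559 - 158164)/(105360 + 42064) - (-605 + 360) = -30605/147424 - 1*(-245) = -30605*1/147424 + 245 = -30605/147424 + 245 = 36088275/147424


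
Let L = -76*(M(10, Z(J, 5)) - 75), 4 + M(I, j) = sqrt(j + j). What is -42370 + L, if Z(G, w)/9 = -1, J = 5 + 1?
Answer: -36366 - 228*I*sqrt(2) ≈ -36366.0 - 322.44*I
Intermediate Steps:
J = 6
Z(G, w) = -9 (Z(G, w) = 9*(-1) = -9)
M(I, j) = -4 + sqrt(2)*sqrt(j) (M(I, j) = -4 + sqrt(j + j) = -4 + sqrt(2*j) = -4 + sqrt(2)*sqrt(j))
L = 6004 - 228*I*sqrt(2) (L = -76*((-4 + sqrt(2)*sqrt(-9)) - 75) = -76*((-4 + sqrt(2)*(3*I)) - 75) = -76*((-4 + 3*I*sqrt(2)) - 75) = -76*(-79 + 3*I*sqrt(2)) = 6004 - 228*I*sqrt(2) ≈ 6004.0 - 322.44*I)
-42370 + L = -42370 + (6004 - 228*I*sqrt(2)) = -36366 - 228*I*sqrt(2)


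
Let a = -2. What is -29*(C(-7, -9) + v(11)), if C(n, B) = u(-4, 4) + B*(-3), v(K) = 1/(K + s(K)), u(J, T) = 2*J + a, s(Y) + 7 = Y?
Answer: -7424/15 ≈ -494.93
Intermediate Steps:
s(Y) = -7 + Y
u(J, T) = -2 + 2*J (u(J, T) = 2*J - 2 = -2 + 2*J)
v(K) = 1/(-7 + 2*K) (v(K) = 1/(K + (-7 + K)) = 1/(-7 + 2*K))
C(n, B) = -10 - 3*B (C(n, B) = (-2 + 2*(-4)) + B*(-3) = (-2 - 8) - 3*B = -10 - 3*B)
-29*(C(-7, -9) + v(11)) = -29*((-10 - 3*(-9)) + 1/(-7 + 2*11)) = -29*((-10 + 27) + 1/(-7 + 22)) = -29*(17 + 1/15) = -29*256/15 = -7424/15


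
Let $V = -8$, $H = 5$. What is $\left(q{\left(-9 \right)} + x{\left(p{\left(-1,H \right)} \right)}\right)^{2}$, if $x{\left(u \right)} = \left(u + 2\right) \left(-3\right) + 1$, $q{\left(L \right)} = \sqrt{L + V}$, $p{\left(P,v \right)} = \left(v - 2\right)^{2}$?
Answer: $\left(32 - i \sqrt{17}\right)^{2} \approx 1007.0 - 263.88 i$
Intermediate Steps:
$p{\left(P,v \right)} = \left(-2 + v\right)^{2}$
$q{\left(L \right)} = \sqrt{-8 + L}$ ($q{\left(L \right)} = \sqrt{L - 8} = \sqrt{-8 + L}$)
$x{\left(u \right)} = -5 - 3 u$ ($x{\left(u \right)} = \left(2 + u\right) \left(-3\right) + 1 = \left(-6 - 3 u\right) + 1 = -5 - 3 u$)
$\left(q{\left(-9 \right)} + x{\left(p{\left(-1,H \right)} \right)}\right)^{2} = \left(\sqrt{-8 - 9} - \left(5 + 3 \left(-2 + 5\right)^{2}\right)\right)^{2} = \left(\sqrt{-17} - \left(5 + 3 \cdot 3^{2}\right)\right)^{2} = \left(i \sqrt{17} - 32\right)^{2} = \left(-32 + i \sqrt{17}\right)^{2}$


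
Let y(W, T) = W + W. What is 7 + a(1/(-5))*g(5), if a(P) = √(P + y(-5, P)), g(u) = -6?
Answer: 7 - 6*I*√255/5 ≈ 7.0 - 19.162*I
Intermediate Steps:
y(W, T) = 2*W
a(P) = √(-10 + P) (a(P) = √(P + 2*(-5)) = √(P - 10) = √(-10 + P))
7 + a(1/(-5))*g(5) = 7 + √(-10 + 1/(-5))*(-6) = 7 + √(-10 - ⅕)*(-6) = 7 + √(-51/5)*(-6) = 7 + (I*√255/5)*(-6) = 7 - 6*I*√255/5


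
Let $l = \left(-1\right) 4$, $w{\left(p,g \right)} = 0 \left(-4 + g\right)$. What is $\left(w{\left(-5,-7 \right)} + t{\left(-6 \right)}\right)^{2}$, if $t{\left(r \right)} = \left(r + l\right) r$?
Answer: $3600$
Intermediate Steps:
$w{\left(p,g \right)} = 0$
$l = -4$
$t{\left(r \right)} = r \left(-4 + r\right)$ ($t{\left(r \right)} = \left(r - 4\right) r = \left(-4 + r\right) r = r \left(-4 + r\right)$)
$\left(w{\left(-5,-7 \right)} + t{\left(-6 \right)}\right)^{2} = \left(0 - 6 \left(-4 - 6\right)\right)^{2} = \left(0 - -60\right)^{2} = \left(0 + 60\right)^{2} = 60^{2} = 3600$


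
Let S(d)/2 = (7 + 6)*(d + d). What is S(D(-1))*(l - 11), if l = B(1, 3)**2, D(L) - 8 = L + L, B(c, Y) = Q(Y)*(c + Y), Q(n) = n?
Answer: 41496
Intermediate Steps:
B(c, Y) = Y*(Y + c) (B(c, Y) = Y*(c + Y) = Y*(Y + c))
D(L) = 8 + 2*L (D(L) = 8 + (L + L) = 8 + 2*L)
l = 144 (l = (3*(3 + 1))**2 = (3*4)**2 = 12**2 = 144)
S(d) = 52*d (S(d) = 2*((7 + 6)*(d + d)) = 2*(13*(2*d)) = 2*(26*d) = 52*d)
S(D(-1))*(l - 11) = (52*(8 + 2*(-1)))*(144 - 11) = (52*(8 - 2))*133 = (52*6)*133 = 312*133 = 41496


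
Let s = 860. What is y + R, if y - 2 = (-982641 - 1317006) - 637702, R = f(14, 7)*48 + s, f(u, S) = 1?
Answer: -2936439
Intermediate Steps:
R = 908 (R = 1*48 + 860 = 48 + 860 = 908)
y = -2937347 (y = 2 + ((-982641 - 1317006) - 637702) = 2 + (-2299647 - 637702) = 2 - 2937349 = -2937347)
y + R = -2937347 + 908 = -2936439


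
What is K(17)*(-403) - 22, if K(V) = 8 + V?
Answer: -10097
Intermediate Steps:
K(17)*(-403) - 22 = (8 + 17)*(-403) - 22 = 25*(-403) - 22 = -10075 - 22 = -10097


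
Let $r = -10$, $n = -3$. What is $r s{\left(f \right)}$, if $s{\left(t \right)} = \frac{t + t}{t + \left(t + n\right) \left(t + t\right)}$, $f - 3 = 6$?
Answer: $- \frac{20}{13} \approx -1.5385$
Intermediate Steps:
$f = 9$ ($f = 3 + 6 = 9$)
$s{\left(t \right)} = \frac{2 t}{t + 2 t \left(-3 + t\right)}$ ($s{\left(t \right)} = \frac{t + t}{t + \left(t - 3\right) \left(t + t\right)} = \frac{2 t}{t + \left(-3 + t\right) 2 t} = \frac{2 t}{t + 2 t \left(-3 + t\right)}$)
$r s{\left(f \right)} = - 10 \frac{2}{-5 + 2 \cdot 9} = - 10 \frac{2}{-5 + 18} = - 10 \cdot \frac{2}{13} = - 10 \cdot 2 \cdot \frac{1}{13} = \left(-10\right) \frac{2}{13} = - \frac{20}{13}$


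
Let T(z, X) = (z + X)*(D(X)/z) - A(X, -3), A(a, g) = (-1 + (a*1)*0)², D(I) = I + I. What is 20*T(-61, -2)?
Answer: -6260/61 ≈ -102.62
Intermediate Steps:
D(I) = 2*I
A(a, g) = 1 (A(a, g) = (-1 + a*0)² = (-1 + 0)² = (-1)² = 1)
T(z, X) = -1 + 2*X*(X + z)/z (T(z, X) = (z + X)*((2*X)/z) - 1*1 = (X + z)*(2*X/z) - 1 = 2*X*(X + z)/z - 1 = -1 + 2*X*(X + z)/z)
20*T(-61, -2) = 20*(-1 + 2*(-2) + 2*(-2)²/(-61)) = 20*(-1 - 4 + 2*4*(-1/61)) = 20*(-1 - 4 - 8/61) = 20*(-313/61) = -6260/61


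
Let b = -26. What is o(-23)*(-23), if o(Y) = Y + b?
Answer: 1127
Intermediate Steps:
o(Y) = -26 + Y (o(Y) = Y - 26 = -26 + Y)
o(-23)*(-23) = (-26 - 23)*(-23) = -49*(-23) = 1127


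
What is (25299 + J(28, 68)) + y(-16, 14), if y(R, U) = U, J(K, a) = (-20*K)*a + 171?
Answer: -12596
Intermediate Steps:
J(K, a) = 171 - 20*K*a (J(K, a) = -20*K*a + 171 = 171 - 20*K*a)
(25299 + J(28, 68)) + y(-16, 14) = (25299 + (171 - 20*28*68)) + 14 = (25299 + (171 - 38080)) + 14 = (25299 - 37909) + 14 = -12610 + 14 = -12596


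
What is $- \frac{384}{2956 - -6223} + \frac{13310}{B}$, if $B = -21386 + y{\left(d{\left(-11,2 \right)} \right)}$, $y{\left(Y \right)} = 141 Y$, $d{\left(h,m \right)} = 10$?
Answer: $- \frac{5901967}{8334532} \approx -0.70813$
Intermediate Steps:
$B = -19976$ ($B = -21386 + 141 \cdot 10 = -21386 + 1410 = -19976$)
$- \frac{384}{2956 - -6223} + \frac{13310}{B} = - \frac{384}{2956 - -6223} + \frac{13310}{-19976} = - \frac{384}{2956 + 6223} + 13310 \left(- \frac{1}{19976}\right) = - \frac{384}{9179} - \frac{605}{908} = - \frac{5901967}{8334532}$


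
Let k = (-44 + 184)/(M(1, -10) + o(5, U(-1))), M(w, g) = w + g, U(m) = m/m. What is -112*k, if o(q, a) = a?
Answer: 1960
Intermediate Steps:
U(m) = 1
M(w, g) = g + w
k = -35/2 (k = (-44 + 184)/((-10 + 1) + 1) = 140/(-9 + 1) = 140/(-8) = 140*(-⅛) = -35/2 ≈ -17.500)
-112*k = -112*(-35/2) = 1960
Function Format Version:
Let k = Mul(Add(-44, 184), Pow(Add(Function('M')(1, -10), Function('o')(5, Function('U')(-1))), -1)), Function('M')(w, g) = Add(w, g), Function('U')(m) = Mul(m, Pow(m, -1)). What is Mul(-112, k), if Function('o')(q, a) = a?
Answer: 1960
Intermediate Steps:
Function('U')(m) = 1
Function('M')(w, g) = Add(g, w)
k = Rational(-35, 2) (k = Mul(Add(-44, 184), Pow(Add(Add(-10, 1), 1), -1)) = Mul(140, Pow(Add(-9, 1), -1)) = Mul(140, Pow(-8, -1)) = Mul(140, Rational(-1, 8)) = Rational(-35, 2) ≈ -17.500)
Mul(-112, k) = Mul(-112, Rational(-35, 2)) = 1960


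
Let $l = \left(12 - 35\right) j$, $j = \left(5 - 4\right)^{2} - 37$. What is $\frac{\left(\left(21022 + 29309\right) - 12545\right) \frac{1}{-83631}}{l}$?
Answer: $- \frac{18893}{34623234} \approx -0.00054567$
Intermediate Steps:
$j = -36$ ($j = 1^{2} - 37 = 1 - 37 = -36$)
$l = 828$ ($l = \left(12 - 35\right) \left(-36\right) = \left(-23\right) \left(-36\right) = 828$)
$\frac{\left(\left(21022 + 29309\right) - 12545\right) \frac{1}{-83631}}{l} = \frac{\left(\left(21022 + 29309\right) - 12545\right) \frac{1}{-83631}}{828} = \left(50331 - 12545\right) \left(- \frac{1}{83631}\right) \frac{1}{828} = 37786 \left(- \frac{1}{83631}\right) \frac{1}{828} = \left(- \frac{37786}{83631}\right) \frac{1}{828} = - \frac{18893}{34623234}$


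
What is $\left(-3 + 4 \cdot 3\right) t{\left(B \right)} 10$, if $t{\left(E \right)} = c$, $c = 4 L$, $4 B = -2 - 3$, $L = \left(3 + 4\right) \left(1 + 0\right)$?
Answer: $2520$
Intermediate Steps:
$L = 7$ ($L = 7 \cdot 1 = 7$)
$B = - \frac{5}{4}$ ($B = \frac{-2 - 3}{4} = \frac{1}{4} \left(-5\right) = - \frac{5}{4} \approx -1.25$)
$c = 28$ ($c = 4 \cdot 7 = 28$)
$t{\left(E \right)} = 28$
$\left(-3 + 4 \cdot 3\right) t{\left(B \right)} 10 = \left(-3 + 4 \cdot 3\right) 28 \cdot 10 = \left(-3 + 12\right) 28 \cdot 10 = 9 \cdot 28 \cdot 10 = 252 \cdot 10 = 2520$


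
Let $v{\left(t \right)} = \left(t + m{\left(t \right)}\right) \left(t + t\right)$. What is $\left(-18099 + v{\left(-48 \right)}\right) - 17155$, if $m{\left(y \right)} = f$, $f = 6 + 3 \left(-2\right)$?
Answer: $-30646$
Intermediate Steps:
$f = 0$ ($f = 6 - 6 = 0$)
$m{\left(y \right)} = 0$
$v{\left(t \right)} = 2 t^{2}$ ($v{\left(t \right)} = \left(t + 0\right) \left(t + t\right) = t 2 t = 2 t^{2}$)
$\left(-18099 + v{\left(-48 \right)}\right) - 17155 = \left(-18099 + 2 \left(-48\right)^{2}\right) - 17155 = \left(-18099 + 2 \cdot 2304\right) - 17155 = \left(-18099 + 4608\right) - 17155 = -13491 - 17155 = -30646$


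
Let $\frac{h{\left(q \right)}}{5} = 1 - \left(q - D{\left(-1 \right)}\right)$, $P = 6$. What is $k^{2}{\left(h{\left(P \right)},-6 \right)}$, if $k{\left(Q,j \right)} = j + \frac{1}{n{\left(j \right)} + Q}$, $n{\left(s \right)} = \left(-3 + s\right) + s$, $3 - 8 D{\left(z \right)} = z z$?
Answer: $\frac{872356}{24025} \approx 36.31$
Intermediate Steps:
$D{\left(z \right)} = \frac{3}{8} - \frac{z^{2}}{8}$ ($D{\left(z \right)} = \frac{3}{8} - \frac{z z}{8} = \frac{3}{8} - \frac{z^{2}}{8}$)
$n{\left(s \right)} = -3 + 2 s$
$h{\left(q \right)} = \frac{25}{4} - 5 q$ ($h{\left(q \right)} = 5 \left(1 - \left(q - \left(\frac{3}{8} - \frac{\left(-1\right)^{2}}{8}\right)\right)\right) = 5 \left(1 - \left(q - \left(\frac{3}{8} - \frac{1}{8}\right)\right)\right) = 5 \left(1 - \left(q - \frac{1}{4}\right)\right) = 5 \left(1 - \left(- \frac{1}{4} + q\right)\right) = 5 \left(\frac{5}{4} - q\right) = \frac{25}{4} - 5 q$)
$k{\left(Q,j \right)} = j + \frac{1}{-3 + Q + 2 j}$ ($k{\left(Q,j \right)} = j + \frac{1}{\left(-3 + 2 j\right) + Q} = j + \frac{1}{-3 + Q + 2 j}$)
$k^{2}{\left(h{\left(P \right)},-6 \right)} = \left(\frac{1 + \left(\frac{25}{4} - 30\right) \left(-6\right) - 6 \left(-3 + 2 \left(-6\right)\right)}{-3 + \left(\frac{25}{4} - 30\right) + 2 \left(-6\right)}\right)^{2} = \left(\frac{1 + \left(\frac{25}{4} - 30\right) \left(-6\right) - 6 \left(-3 - 12\right)}{-3 + \left(\frac{25}{4} - 30\right) - 12}\right)^{2} = \left(\frac{1 - - \frac{285}{2} - -90}{-3 - \frac{95}{4} - 12}\right)^{2} = \left(\frac{1 + \frac{285}{2} + 90}{- \frac{155}{4}}\right)^{2} = \left(\left(- \frac{4}{155}\right) \frac{467}{2}\right)^{2} = \left(- \frac{934}{155}\right)^{2} = \frac{872356}{24025}$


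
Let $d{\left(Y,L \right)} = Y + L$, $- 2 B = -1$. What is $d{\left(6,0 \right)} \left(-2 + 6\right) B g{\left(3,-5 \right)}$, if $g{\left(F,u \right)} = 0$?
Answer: $0$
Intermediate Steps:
$B = \frac{1}{2}$ ($B = \left(- \frac{1}{2}\right) \left(-1\right) = \frac{1}{2} \approx 0.5$)
$d{\left(Y,L \right)} = L + Y$
$d{\left(6,0 \right)} \left(-2 + 6\right) B g{\left(3,-5 \right)} = \left(0 + 6\right) \left(-2 + 6\right) \frac{1}{2} \cdot 0 = 6 \cdot 4 \cdot \frac{1}{2} \cdot 0 = 24 \cdot \frac{1}{2} \cdot 0 = 12 \cdot 0 = 0$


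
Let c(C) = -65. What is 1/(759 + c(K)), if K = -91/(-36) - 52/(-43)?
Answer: 1/694 ≈ 0.0014409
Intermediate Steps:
K = 5785/1548 (K = -91*(-1/36) - 52*(-1/43) = 91/36 + 52/43 = 5785/1548 ≈ 3.7371)
1/(759 + c(K)) = 1/(759 - 65) = 1/694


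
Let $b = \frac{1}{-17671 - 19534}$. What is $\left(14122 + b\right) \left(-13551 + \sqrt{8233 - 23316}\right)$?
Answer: $- \frac{7119817480959}{37205} + \frac{525409009 i \sqrt{15083}}{37205} \approx -1.9137 \cdot 10^{8} + 1.7344 \cdot 10^{6} i$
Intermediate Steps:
$b = - \frac{1}{37205}$ ($b = \frac{1}{-37205} = - \frac{1}{37205} \approx -2.6878 \cdot 10^{-5}$)
$\left(14122 + b\right) \left(-13551 + \sqrt{8233 - 23316}\right) = \left(14122 - \frac{1}{37205}\right) \left(-13551 + \sqrt{8233 - 23316}\right) = \frac{525409009 \left(-13551 + \sqrt{-15083}\right)}{37205} = \frac{525409009 \left(-13551 + i \sqrt{15083}\right)}{37205} = - \frac{7119817480959}{37205} + \frac{525409009 i \sqrt{15083}}{37205}$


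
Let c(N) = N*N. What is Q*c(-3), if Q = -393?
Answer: -3537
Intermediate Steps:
c(N) = N²
Q*c(-3) = -393*(-3)² = -393*9 = -3537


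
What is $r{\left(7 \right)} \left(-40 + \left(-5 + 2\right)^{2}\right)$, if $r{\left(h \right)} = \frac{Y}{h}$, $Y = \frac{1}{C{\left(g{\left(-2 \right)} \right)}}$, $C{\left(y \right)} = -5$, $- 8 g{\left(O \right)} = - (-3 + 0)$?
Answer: $\frac{31}{35} \approx 0.88571$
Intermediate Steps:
$g{\left(O \right)} = - \frac{3}{8}$ ($g{\left(O \right)} = - \frac{\left(-1\right) \left(-3 + 0\right)}{8} = - \frac{\left(-1\right) \left(-3\right)}{8} = \left(- \frac{1}{8}\right) 3 = - \frac{3}{8}$)
$Y = - \frac{1}{5}$ ($Y = \frac{1}{-5} = - \frac{1}{5} \approx -0.2$)
$r{\left(h \right)} = - \frac{1}{5 h}$
$r{\left(7 \right)} \left(-40 + \left(-5 + 2\right)^{2}\right) = - \frac{1}{5 \cdot 7} \left(-40 + \left(-5 + 2\right)^{2}\right) = \left(- \frac{1}{5}\right) \frac{1}{7} \left(-40 + \left(-3\right)^{2}\right) = - \frac{-40 + 9}{35} = \left(- \frac{1}{35}\right) \left(-31\right) = \frac{31}{35}$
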